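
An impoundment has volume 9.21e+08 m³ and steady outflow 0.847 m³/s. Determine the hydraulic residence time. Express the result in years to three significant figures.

34.5 yr

Q = 0.847 m³/s × 3.156e+07 s/yr = 2.673e+07 m³/yr.
Hydraulic residence time τ = V/Q = 9.21e+08/2.673e+07 = 34.46 yr.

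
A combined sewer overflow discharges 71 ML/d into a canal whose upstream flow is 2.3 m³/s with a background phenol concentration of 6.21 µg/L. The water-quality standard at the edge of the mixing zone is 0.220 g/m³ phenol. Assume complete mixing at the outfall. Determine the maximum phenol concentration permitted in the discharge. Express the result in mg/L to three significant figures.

0.818 mg/L

71 ML/d = 0.8218 m³/s.
6.21 µg/L = 0.00621 mg/L.
Mass balance: 0.22·3.122 = 0.8218·Cₑ + 2.3·0.00621.
Cₑ = (0.6868 − 0.01428) / 0.8218 = 0.8184 mg/L.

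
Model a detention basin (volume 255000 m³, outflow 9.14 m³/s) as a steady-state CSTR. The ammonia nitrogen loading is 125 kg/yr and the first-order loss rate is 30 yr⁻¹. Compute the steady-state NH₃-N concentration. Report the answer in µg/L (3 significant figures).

0.422 µg/L

Outflow Q = 9.14 m³/s × 3.156e+07 s/yr = 2.884e+08 m³/yr.
Steady-state CSTR mass balance: W = Q·C + k·V·C, so C = W/(Q + kV).
Q + kV = 2.884e+08 + 30·255000 = 2.961e+08 m³/yr.
C = 125/2.961e+08 = 4.222e-07 kg/m³ = 0.0004222 mg/L = 0.4222 µg/L.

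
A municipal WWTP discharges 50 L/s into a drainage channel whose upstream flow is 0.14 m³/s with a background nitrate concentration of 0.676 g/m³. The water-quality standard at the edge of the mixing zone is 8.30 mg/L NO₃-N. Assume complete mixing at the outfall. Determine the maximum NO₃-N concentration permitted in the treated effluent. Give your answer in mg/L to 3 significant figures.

29.6 mg/L

50 L/s = 0.05 m³/s.
Mass balance: 8.3·0.19 = 0.05·Cₑ + 0.14·0.676.
Cₑ = (1.577 − 0.09464) / 0.05 = 29.65 mg/L.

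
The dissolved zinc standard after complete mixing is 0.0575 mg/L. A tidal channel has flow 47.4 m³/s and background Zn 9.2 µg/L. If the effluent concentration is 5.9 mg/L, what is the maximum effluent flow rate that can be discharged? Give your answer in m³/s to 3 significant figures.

0.392 m³/s

9.2 µg/L = 0.0092 mg/L.
Mass balance at complete mixing: C_std·(Q_w + Q_r) = Q_w·C_e + Q_r·C_b.
Rearranging, Q_w = Q_r·(C_std − C_b)/(C_e − C_std) = 47.4·(0.0575 − 0.0092) / (5.9 − 0.0575) = 0.3919 m³/s.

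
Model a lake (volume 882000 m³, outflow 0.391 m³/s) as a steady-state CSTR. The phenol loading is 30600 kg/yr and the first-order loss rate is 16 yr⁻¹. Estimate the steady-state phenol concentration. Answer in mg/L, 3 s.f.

Outflow Q = 0.391 m³/s × 3.156e+07 s/yr = 1.234e+07 m³/yr.
Steady-state CSTR mass balance: W = Q·C + k·V·C, so C = W/(Q + kV).
Q + kV = 1.234e+07 + 16·882000 = 2.645e+07 m³/yr.
C = 30600/2.645e+07 = 0.001157 kg/m³ = 1.157 mg/L.

1.16 mg/L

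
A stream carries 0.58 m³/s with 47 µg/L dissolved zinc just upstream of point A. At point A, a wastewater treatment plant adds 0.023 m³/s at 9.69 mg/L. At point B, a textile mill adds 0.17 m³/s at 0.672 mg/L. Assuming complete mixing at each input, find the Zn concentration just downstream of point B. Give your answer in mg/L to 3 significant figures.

0.471 mg/L

47 µg/L = 0.047 mg/L.
After input A: C = (0.58·0.047 + 0.023·9.69) / 0.603 = 0.4148 mg/L.
After input B: C = (0.603·0.4148 + 0.17·0.672) / 0.773 = 0.4714 mg/L.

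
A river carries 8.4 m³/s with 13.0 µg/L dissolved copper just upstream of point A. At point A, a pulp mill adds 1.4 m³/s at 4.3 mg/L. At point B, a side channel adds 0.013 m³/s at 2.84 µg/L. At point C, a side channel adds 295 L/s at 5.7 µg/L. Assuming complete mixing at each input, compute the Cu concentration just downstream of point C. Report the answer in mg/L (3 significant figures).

0.607 mg/L

13.0 µg/L = 0.013 mg/L.
After input A: C = (8.4·0.013 + 1.4·4.3) / 9.8 = 0.6254 mg/L.
2.84 µg/L = 0.00284 mg/L.
After input B: C = (9.8·0.6254 + 0.013·0.00284) / 9.813 = 0.6246 mg/L.
295 L/s = 0.295 m³/s.
5.7 µg/L = 0.0057 mg/L.
After input C: C = (9.813·0.6246 + 0.295·0.0057) / 10.11 = 0.6065 mg/L.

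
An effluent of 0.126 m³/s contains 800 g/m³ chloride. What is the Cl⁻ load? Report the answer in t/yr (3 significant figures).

3180 t/yr

Mass flux = Q·C = 0.126 m³/s × 800 g/m³ = 100.8 g/s.
= 100.8 g/s × 31.56 = 3181 t/yr.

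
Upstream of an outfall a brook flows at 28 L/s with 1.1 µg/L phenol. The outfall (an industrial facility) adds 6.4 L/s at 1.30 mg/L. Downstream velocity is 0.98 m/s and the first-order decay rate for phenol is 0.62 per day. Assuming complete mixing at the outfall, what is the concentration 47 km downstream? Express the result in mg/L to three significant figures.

0.172 mg/L

6.4 L/s = 0.0064 m³/s.
28 L/s = 0.028 m³/s.
1.1 µg/L = 0.0011 mg/L.
After complete mixing, C₀ = (0.0064·1.3 + 0.028·0.0011) / 0.0344 = 0.2428 mg/L.
Travel time t = 4.7e+04 m / 0.98 m/s = 4.796e+04 s = 0.5551 d.
C = 0.2428·exp(−0.62·0.5551) = 0.2428·0.7088 = 0.1721 mg/L.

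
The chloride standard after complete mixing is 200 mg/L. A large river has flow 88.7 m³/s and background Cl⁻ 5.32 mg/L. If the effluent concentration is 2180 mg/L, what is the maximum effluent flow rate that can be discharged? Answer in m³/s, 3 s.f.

8.72 m³/s

Mass balance at complete mixing: C_std·(Q_w + Q_r) = Q_w·C_e + Q_r·C_b.
Rearranging, Q_w = Q_r·(C_std − C_b)/(C_e − C_std) = 88.7·(200 − 5.32) / (2180 − 200) = 8.721 m³/s.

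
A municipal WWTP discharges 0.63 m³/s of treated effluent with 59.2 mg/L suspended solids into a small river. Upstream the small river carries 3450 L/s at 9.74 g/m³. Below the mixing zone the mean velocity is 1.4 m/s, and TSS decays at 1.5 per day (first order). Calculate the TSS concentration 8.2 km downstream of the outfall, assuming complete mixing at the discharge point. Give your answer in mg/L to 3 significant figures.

15.7 mg/L

3450 L/s = 3.45 m³/s.
After complete mixing, C₀ = (0.63·59.2 + 3.45·9.74) / 4.08 = 17.38 mg/L.
Travel time t = 8200 m / 1.4 m/s = 5857 s = 0.06779 d.
C = 17.38·exp(−1.5·0.06779) = 17.38·0.9033 = 15.7 mg/L.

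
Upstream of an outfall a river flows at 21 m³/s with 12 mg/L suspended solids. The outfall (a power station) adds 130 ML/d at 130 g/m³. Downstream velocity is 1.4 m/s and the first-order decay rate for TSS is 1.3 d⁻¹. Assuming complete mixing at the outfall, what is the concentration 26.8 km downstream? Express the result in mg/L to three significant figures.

14.9 mg/L

130 ML/d = 1.505 m³/s.
After complete mixing, C₀ = (1.505·130 + 21·12) / 22.5 = 19.89 mg/L.
Travel time t = 2.68e+04 m / 1.4 m/s = 1.914e+04 s = 0.2216 d.
C = 19.89·exp(−1.3·0.2216) = 19.89·0.7497 = 14.91 mg/L.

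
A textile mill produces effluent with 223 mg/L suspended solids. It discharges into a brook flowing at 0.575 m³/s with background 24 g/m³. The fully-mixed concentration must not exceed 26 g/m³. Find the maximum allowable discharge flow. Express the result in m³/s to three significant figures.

0.00584 m³/s

Mass balance at complete mixing: C_std·(Q_w + Q_r) = Q_w·C_e + Q_r·C_b.
Rearranging, Q_w = Q_r·(C_std − C_b)/(C_e − C_std) = 0.575·(26 − 24) / (223 − 26) = 0.005838 m³/s.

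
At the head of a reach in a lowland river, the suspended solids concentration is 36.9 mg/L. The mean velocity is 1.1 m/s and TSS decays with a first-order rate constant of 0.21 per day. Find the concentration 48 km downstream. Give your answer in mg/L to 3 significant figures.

33.2 mg/L

Travel time t = 48 km / 1.1 m/s = 4.8e+04/1.1 = 4.364e+04 s = 0.5051 d.
First-order decay: C = 36.9·exp(−0.21·0.5051) = 36.9·0.8994 = 33.19 mg/L.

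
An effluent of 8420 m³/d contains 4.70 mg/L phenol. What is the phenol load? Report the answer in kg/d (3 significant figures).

8420 m³/d = 0.09745 m³/s.
Mass flux = Q·C = 0.09745 m³/s × 4.7 g/m³ = 0.458 g/s.
= 0.458 g/s × 86.4 = 39.57 kg/d.

39.6 kg/d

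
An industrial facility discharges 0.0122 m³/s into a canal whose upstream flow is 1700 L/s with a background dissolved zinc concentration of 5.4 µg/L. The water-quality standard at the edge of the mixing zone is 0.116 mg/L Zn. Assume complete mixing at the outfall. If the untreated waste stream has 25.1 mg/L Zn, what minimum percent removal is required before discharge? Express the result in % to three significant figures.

38.1 %

1700 L/s = 1.7 m³/s.
5.4 µg/L = 0.0054 mg/L.
Mass balance: 0.116·1.712 = 0.0122·Cₑ + 1.7·0.0054.
Cₑ = (0.1986 − 0.00918) / 0.0122 = 15.53 mg/L.
Required removal = 1 − 15.53/25.1 = 38.14 %.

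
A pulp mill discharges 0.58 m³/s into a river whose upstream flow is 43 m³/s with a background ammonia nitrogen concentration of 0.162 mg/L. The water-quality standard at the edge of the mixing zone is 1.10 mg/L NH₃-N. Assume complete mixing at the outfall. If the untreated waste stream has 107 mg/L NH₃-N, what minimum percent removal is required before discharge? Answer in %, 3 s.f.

34.0 %

Mass balance: 1.1·43.58 = 0.58·Cₑ + 43·0.162.
Cₑ = (47.94 − 6.966) / 0.58 = 70.64 mg/L.
Required removal = 1 − 70.64/107 = 33.98 %.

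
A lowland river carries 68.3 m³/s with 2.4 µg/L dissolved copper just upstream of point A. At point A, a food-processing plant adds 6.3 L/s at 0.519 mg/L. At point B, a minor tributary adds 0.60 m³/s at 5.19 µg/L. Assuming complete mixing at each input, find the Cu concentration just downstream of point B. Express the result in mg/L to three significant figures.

2.4 µg/L = 0.0024 mg/L.
6.3 L/s = 0.0063 m³/s.
After input A: C = (68.3·0.0024 + 0.0063·0.519) / 68.31 = 0.002448 mg/L.
5.19 µg/L = 0.00519 mg/L.
After input B: C = (68.31·0.002448 + 0.6·0.00519) / 68.91 = 0.002472 mg/L.

0.00247 mg/L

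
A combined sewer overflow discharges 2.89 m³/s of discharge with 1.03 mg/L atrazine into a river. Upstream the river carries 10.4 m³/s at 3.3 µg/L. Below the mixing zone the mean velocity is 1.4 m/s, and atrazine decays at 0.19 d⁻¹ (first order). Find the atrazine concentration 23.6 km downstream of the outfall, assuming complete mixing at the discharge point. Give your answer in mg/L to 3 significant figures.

0.218 mg/L

3.3 µg/L = 0.0033 mg/L.
After complete mixing, C₀ = (2.89·1.03 + 10.4·0.0033) / 13.29 = 0.2266 mg/L.
Travel time t = 2.36e+04 m / 1.4 m/s = 1.686e+04 s = 0.1951 d.
C = 0.2266·exp(−0.19·0.1951) = 0.2266·0.9636 = 0.2183 mg/L.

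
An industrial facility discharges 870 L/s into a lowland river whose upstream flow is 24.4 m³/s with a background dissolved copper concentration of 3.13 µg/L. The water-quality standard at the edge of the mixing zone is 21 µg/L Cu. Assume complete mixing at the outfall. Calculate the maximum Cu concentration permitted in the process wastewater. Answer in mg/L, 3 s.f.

870 L/s = 0.87 m³/s.
3.13 µg/L = 0.00313 mg/L.
21 µg/L = 0.021 mg/L.
Mass balance: 0.021·25.27 = 0.87·Cₑ + 24.4·0.00313.
Cₑ = (0.5307 − 0.07637) / 0.87 = 0.5222 mg/L.

0.522 mg/L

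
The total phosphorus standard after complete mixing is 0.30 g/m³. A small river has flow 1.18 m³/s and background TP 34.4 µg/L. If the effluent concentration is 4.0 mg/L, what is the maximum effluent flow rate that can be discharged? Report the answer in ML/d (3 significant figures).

34.4 µg/L = 0.0344 mg/L.
Mass balance at complete mixing: C_std·(Q_w + Q_r) = Q_w·C_e + Q_r·C_b.
Rearranging, Q_w = Q_r·(C_std − C_b)/(C_e − C_std) = 1.18·(0.3 − 0.0344) / (4 − 0.3) = 0.0847 m³/s.
= 7.319 ML/d.

7.32 ML/d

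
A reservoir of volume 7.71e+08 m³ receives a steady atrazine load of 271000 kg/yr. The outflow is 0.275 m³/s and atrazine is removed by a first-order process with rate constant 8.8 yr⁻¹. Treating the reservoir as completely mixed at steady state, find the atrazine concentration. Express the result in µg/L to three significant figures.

Outflow Q = 0.275 m³/s × 3.156e+07 s/yr = 8.678e+06 m³/yr.
Steady-state CSTR mass balance: W = Q·C + k·V·C, so C = W/(Q + kV).
Q + kV = 8.678e+06 + 8.8·7.71e+08 = 6.793e+09 m³/yr.
C = 271000/6.793e+09 = 3.989e-05 kg/m³ = 0.03989 mg/L = 39.89 µg/L.

39.9 µg/L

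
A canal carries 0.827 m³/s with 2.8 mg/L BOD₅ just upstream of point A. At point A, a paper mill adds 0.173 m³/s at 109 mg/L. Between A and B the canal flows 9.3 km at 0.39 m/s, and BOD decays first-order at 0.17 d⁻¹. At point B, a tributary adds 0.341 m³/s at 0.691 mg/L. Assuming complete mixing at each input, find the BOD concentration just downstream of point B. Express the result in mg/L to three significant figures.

After input A: C = (0.827·2.8 + 0.173·109) / 1 = 21.17 mg/L.
Over the 9.3 km reach to input B (t = 2.385e+04 s = 0.276 d), decay gives C = 21.17·exp(−0.17·0.276) = 20.2 mg/L.
After input B: C = (1·20.2 + 0.341·0.691) / 1.341 = 15.24 mg/L.

15.2 mg/L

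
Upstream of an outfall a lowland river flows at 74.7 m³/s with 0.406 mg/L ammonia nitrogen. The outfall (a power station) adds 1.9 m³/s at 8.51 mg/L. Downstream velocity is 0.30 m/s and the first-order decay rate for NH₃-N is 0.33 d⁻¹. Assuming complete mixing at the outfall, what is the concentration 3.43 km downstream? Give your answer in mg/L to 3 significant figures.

After complete mixing, C₀ = (1.9·8.51 + 74.7·0.406) / 76.6 = 0.607 mg/L.
Travel time t = 3430 m / 0.30 m/s = 1.143e+04 s = 0.1323 d.
C = 0.607·exp(−0.33·0.1323) = 0.607·0.9573 = 0.5811 mg/L.

0.581 mg/L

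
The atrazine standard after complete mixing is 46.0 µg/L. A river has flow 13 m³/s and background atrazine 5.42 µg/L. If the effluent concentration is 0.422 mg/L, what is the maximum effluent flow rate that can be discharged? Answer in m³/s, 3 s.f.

1.40 m³/s

5.42 µg/L = 0.00542 mg/L.
46.0 µg/L = 0.046 mg/L.
Mass balance at complete mixing: C_std·(Q_w + Q_r) = Q_w·C_e + Q_r·C_b.
Rearranging, Q_w = Q_r·(C_std − C_b)/(C_e − C_std) = 13·(0.046 − 0.00542) / (0.422 − 0.046) = 1.403 m³/s.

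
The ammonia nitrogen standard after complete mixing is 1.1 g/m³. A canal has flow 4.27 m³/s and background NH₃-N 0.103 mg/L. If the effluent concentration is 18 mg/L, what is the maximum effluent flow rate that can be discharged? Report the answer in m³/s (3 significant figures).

Mass balance at complete mixing: C_std·(Q_w + Q_r) = Q_w·C_e + Q_r·C_b.
Rearranging, Q_w = Q_r·(C_std − C_b)/(C_e − C_std) = 4.27·(1.1 − 0.103) / (18 − 1.1) = 0.2519 m³/s.

0.252 m³/s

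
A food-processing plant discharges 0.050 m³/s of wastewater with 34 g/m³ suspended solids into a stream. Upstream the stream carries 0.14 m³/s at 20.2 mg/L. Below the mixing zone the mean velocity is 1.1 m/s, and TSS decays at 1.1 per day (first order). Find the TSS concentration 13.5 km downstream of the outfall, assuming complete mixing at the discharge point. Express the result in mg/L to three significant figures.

After complete mixing, C₀ = (0.05·34 + 0.14·20.2) / 0.19 = 23.83 mg/L.
Travel time t = 1.35e+04 m / 1.1 m/s = 1.227e+04 s = 0.142 d.
C = 23.83·exp(−1.1·0.142) = 23.83·0.8553 = 20.38 mg/L.

20.4 mg/L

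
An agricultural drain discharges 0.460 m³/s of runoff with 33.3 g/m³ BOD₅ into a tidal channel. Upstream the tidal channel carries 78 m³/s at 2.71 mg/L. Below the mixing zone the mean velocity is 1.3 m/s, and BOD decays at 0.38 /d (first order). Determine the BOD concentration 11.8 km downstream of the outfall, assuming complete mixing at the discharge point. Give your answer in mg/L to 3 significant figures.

2.78 mg/L

After complete mixing, C₀ = (0.46·33.3 + 78·2.71) / 78.46 = 2.889 mg/L.
Travel time t = 1.18e+04 m / 1.3 m/s = 9077 s = 0.1051 d.
C = 2.889·exp(−0.38·0.1051) = 2.889·0.9609 = 2.776 mg/L.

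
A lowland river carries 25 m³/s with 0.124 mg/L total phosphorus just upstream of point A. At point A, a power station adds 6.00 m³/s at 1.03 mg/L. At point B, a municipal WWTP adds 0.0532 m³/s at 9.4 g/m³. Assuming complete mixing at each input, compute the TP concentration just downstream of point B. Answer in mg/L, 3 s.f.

0.315 mg/L

After input A: C = (25·0.124 + 6·1.03) / 31 = 0.2994 mg/L.
After input B: C = (31·0.2994 + 0.0532·9.4) / 31.05 = 0.3149 mg/L.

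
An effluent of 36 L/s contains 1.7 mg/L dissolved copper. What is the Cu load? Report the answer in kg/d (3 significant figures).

36 L/s = 0.036 m³/s.
Mass flux = Q·C = 0.036 m³/s × 1.7 g/m³ = 0.0612 g/s.
= 0.0612 g/s × 86.4 = 5.288 kg/d.

5.29 kg/d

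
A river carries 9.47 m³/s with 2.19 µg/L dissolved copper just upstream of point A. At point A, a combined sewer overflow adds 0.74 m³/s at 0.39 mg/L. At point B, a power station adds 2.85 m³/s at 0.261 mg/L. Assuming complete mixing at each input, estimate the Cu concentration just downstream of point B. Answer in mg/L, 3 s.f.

2.19 µg/L = 0.00219 mg/L.
After input A: C = (9.47·0.00219 + 0.74·0.39) / 10.21 = 0.0303 mg/L.
After input B: C = (10.21·0.0303 + 2.85·0.261) / 13.06 = 0.08064 mg/L.

0.0806 mg/L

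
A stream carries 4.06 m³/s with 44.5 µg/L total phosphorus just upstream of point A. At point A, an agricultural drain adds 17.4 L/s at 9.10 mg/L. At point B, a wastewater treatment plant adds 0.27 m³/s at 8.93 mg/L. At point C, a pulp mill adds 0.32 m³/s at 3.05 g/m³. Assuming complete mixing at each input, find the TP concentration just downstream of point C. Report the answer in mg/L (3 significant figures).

0.798 mg/L

44.5 µg/L = 0.0445 mg/L.
17.4 L/s = 0.0174 m³/s.
After input A: C = (4.06·0.0445 + 0.0174·9.1) / 4.077 = 0.08314 mg/L.
After input B: C = (4.077·0.08314 + 0.27·8.93) / 4.347 = 0.6326 mg/L.
After input C: C = (4.347·0.6326 + 0.32·3.05) / 4.667 = 0.7983 mg/L.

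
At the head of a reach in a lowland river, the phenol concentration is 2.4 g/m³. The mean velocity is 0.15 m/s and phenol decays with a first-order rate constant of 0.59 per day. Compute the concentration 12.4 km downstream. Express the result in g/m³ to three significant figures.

Travel time t = 12.4 km / 0.15 m/s = 1.24e+04/0.15 = 8.267e+04 s = 0.9568 d.
First-order decay: C = 2.4·exp(−0.59·0.9568) = 2.4·0.5686 = 1.365 g/m³.

1.36 g/m³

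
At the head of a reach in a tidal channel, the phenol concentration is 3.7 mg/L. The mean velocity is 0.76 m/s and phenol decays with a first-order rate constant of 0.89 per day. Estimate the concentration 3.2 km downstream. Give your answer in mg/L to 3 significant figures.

Travel time t = 3.2 km / 0.76 m/s = 3200/0.76 = 4211 s = 0.04873 d.
First-order decay: C = 3.7·exp(−0.89·0.04873) = 3.7·0.9576 = 3.543 mg/L.

3.54 mg/L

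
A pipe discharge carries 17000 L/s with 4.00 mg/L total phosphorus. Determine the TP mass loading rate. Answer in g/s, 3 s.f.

17000 L/s = 17 m³/s.
Mass flux = Q·C = 17 m³/s × 4 g/m³ = 68 g/s.

68.0 g/s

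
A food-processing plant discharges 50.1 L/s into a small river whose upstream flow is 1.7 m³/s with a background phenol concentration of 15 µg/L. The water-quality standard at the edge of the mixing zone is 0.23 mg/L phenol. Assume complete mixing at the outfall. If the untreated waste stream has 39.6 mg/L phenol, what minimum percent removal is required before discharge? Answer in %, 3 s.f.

50.1 L/s = 0.0501 m³/s.
15 µg/L = 0.015 mg/L.
Mass balance: 0.23·1.75 = 0.0501·Cₑ + 1.7·0.015.
Cₑ = (0.4025 − 0.0255) / 0.0501 = 7.525 mg/L.
Required removal = 1 − 7.525/39.6 = 81 %.

81.0 %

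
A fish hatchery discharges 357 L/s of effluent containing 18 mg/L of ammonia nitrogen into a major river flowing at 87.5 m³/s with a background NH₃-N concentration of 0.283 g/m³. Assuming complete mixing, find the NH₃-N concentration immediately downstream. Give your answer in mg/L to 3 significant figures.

357 L/s = 0.357 m³/s.
Flow-weighted mixing gives C = (0.357·18 + 87.5·0.283) / (0.357 + 87.5) = 31.19/87.86 = 0.355 mg/L.

0.355 mg/L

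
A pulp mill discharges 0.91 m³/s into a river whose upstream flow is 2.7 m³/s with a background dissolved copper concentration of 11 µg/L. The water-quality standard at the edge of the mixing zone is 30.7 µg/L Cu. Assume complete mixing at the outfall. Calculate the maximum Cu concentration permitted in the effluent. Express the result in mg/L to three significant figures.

11 µg/L = 0.011 mg/L.
30.7 µg/L = 0.0307 mg/L.
Mass balance: 0.0307·3.61 = 0.91·Cₑ + 2.7·0.011.
Cₑ = (0.1108 − 0.0297) / 0.91 = 0.08915 mg/L.

0.0892 mg/L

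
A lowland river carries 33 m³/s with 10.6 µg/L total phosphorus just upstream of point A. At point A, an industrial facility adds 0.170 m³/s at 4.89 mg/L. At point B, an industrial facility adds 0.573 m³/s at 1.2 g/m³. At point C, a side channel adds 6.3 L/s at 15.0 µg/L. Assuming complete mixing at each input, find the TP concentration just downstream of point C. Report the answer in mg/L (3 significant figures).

0.0554 mg/L

10.6 µg/L = 0.0106 mg/L.
After input A: C = (33·0.0106 + 0.17·4.89) / 33.17 = 0.03561 mg/L.
After input B: C = (33.17·0.03561 + 0.573·1.2) / 33.74 = 0.05538 mg/L.
6.3 L/s = 0.0063 m³/s.
15.0 µg/L = 0.015 mg/L.
After input C: C = (33.74·0.05538 + 0.0063·0.015) / 33.75 = 0.05537 mg/L.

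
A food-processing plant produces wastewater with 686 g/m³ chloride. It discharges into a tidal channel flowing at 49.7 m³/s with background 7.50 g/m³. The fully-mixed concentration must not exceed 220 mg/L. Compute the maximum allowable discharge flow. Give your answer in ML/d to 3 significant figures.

Mass balance at complete mixing: C_std·(Q_w + Q_r) = Q_w·C_e + Q_r·C_b.
Rearranging, Q_w = Q_r·(C_std − C_b)/(C_e − C_std) = 49.7·(220 − 7.5) / (686 − 220) = 22.66 m³/s.
= 1958 ML/d.

1960 ML/d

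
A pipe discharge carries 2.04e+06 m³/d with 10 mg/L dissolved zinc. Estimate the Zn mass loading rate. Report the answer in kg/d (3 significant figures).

20400 kg/d

2.04e+06 m³/d = 23.61 m³/s.
Mass flux = Q·C = 23.61 m³/s × 10 g/m³ = 236.1 g/s.
= 236.1 g/s × 86.4 = 2.04e+04 kg/d.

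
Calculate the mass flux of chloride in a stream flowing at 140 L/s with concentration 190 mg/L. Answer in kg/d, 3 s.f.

140 L/s = 0.14 m³/s.
Mass flux = Q·C = 0.14 m³/s × 190 g/m³ = 26.6 g/s.
= 26.6 g/s × 86.4 = 2298 kg/d.

2300 kg/d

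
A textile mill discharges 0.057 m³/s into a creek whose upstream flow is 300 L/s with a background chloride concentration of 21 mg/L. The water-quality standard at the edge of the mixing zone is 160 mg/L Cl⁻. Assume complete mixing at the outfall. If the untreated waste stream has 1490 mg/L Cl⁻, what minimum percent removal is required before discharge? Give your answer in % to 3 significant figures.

300 L/s = 0.3 m³/s.
Mass balance: 160·0.357 = 0.057·Cₑ + 0.3·21.
Cₑ = (57.12 − 6.3) / 0.057 = 891.6 mg/L.
Required removal = 1 − 891.6/1490 = 40.16 %.

40.2 %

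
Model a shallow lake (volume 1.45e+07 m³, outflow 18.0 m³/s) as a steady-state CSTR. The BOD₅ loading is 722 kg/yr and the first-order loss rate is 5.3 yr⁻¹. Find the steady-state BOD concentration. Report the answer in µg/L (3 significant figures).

1.12 µg/L

Outflow Q = 18.0 m³/s × 3.156e+07 s/yr = 5.68e+08 m³/yr.
Steady-state CSTR mass balance: W = Q·C + k·V·C, so C = W/(Q + kV).
Q + kV = 5.68e+08 + 5.3·1.45e+07 = 6.449e+08 m³/yr.
C = 722/6.449e+08 = 1.12e-06 kg/m³ = 0.00112 mg/L = 1.12 µg/L.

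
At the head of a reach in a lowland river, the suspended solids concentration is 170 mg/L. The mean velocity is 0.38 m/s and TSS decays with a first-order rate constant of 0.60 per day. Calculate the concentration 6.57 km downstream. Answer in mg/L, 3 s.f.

151 mg/L

Travel time t = 6.57 km / 0.38 m/s = 6570/0.38 = 1.729e+04 s = 0.2001 d.
First-order decay: C = 170·exp(−0.60·0.2001) = 170·0.8869 = 150.8 mg/L.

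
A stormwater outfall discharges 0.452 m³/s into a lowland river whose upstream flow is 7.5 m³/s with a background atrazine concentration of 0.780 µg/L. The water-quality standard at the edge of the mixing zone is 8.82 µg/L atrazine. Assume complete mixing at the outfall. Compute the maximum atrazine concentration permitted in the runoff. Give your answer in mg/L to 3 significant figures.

0.780 µg/L = 0.00078 mg/L.
8.82 µg/L = 0.00882 mg/L.
Mass balance: 0.00882·7.952 = 0.452·Cₑ + 7.5·0.00078.
Cₑ = (0.07014 − 0.00585) / 0.452 = 0.1422 mg/L.

0.142 mg/L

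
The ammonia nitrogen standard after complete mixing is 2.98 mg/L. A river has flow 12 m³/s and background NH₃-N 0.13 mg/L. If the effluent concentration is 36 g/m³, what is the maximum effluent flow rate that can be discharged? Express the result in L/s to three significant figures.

Mass balance at complete mixing: C_std·(Q_w + Q_r) = Q_w·C_e + Q_r·C_b.
Rearranging, Q_w = Q_r·(C_std − C_b)/(C_e − C_std) = 12·(2.98 − 0.13) / (36 − 2.98) = 1.036 m³/s.
= 1036 L/s.

1040 L/s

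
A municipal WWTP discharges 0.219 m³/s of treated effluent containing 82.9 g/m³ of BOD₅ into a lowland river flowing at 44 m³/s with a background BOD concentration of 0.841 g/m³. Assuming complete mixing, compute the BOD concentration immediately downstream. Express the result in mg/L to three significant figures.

By mass balance at complete mixing, C = (0.219·82.9 + 44·0.841) / (0.219 + 44) = 55.16/44.22 = 1.247 mg/L.

1.25 mg/L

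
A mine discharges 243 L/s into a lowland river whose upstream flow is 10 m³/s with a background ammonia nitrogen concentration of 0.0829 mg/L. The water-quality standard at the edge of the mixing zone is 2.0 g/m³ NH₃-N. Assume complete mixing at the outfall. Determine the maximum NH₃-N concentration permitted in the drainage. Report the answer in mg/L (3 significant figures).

243 L/s = 0.243 m³/s.
Mass balance: 2·10.24 = 0.243·Cₑ + 10·0.0829.
Cₑ = (20.49 − 0.829) / 0.243 = 80.89 mg/L.

80.9 mg/L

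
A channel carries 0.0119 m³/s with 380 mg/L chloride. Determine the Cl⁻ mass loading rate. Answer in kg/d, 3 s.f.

Mass flux = Q·C = 0.0119 m³/s × 380 g/m³ = 4.522 g/s.
= 4.522 g/s × 86.4 = 390.7 kg/d.

391 kg/d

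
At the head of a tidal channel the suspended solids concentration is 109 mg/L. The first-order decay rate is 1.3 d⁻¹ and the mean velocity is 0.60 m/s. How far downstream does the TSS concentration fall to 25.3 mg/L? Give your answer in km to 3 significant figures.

58.2 km

From C = C₀·e^(−kt), t = ln(C₀/C)/k = ln(109/25.3)/1.3 = 1.461/1.3 = 1.123 d.
Distance = v·t = 0.60 m/s × 9.707e+04 s = 5.824e+04 m = 58.24 km.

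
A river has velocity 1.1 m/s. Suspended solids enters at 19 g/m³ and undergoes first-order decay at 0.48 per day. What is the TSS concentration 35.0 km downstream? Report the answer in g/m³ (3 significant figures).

Travel time t = 35.0 km / 1.1 m/s = 3.5e+04/1.1 = 3.182e+04 s = 0.3683 d.
First-order decay: C = 19·exp(−0.48·0.3683) = 19·0.838 = 15.92 g/m³.

15.9 g/m³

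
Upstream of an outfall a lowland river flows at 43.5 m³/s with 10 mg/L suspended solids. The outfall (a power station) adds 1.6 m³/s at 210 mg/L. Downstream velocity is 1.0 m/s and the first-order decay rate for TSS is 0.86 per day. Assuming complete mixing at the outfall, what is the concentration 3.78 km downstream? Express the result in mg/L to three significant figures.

After complete mixing, C₀ = (1.6·210 + 43.5·10) / 45.1 = 17.1 mg/L.
Travel time t = 3780 m / 1.0 m/s = 3780 s = 0.04375 d.
C = 17.1·exp(−0.86·0.04375) = 17.1·0.9631 = 16.46 mg/L.

16.5 mg/L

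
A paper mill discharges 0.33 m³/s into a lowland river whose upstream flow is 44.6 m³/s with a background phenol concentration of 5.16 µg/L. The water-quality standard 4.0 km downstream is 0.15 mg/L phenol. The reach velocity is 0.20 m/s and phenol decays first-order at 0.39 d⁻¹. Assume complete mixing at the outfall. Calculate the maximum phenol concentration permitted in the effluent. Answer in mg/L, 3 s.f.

5.16 µg/L = 0.00516 mg/L.
Travel time to the compliance point: t = 4000/0.20 = 2e+04 s = 0.2315 d; decay factor exp(−0.39·0.2315) = 0.9137.
So the concentration just after mixing may be at most 0.15/0.9137 = 0.1642 mg/L.
Mass balance: 0.1642·44.93 = 0.33·Cₑ + 44.6·0.00516.
Cₑ = (7.376 − 0.2301) / 0.33 = 21.65 mg/L.

21.7 mg/L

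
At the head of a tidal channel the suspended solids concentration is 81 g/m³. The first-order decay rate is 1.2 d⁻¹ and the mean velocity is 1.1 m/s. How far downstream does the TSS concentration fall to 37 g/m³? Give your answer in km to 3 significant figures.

62.1 km

From C = C₀·e^(−kt), t = ln(C₀/C)/k = ln(81/37)/1.2 = 0.7835/1.2 = 0.6529 d.
Distance = v·t = 1.1 m/s × 5.641e+04 s = 6.206e+04 m = 62.06 km.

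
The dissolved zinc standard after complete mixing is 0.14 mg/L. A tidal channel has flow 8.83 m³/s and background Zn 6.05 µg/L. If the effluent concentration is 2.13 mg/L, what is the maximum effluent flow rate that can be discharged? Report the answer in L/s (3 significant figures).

594 L/s

6.05 µg/L = 0.00605 mg/L.
Mass balance at complete mixing: C_std·(Q_w + Q_r) = Q_w·C_e + Q_r·C_b.
Rearranging, Q_w = Q_r·(C_std − C_b)/(C_e − C_std) = 8.83·(0.14 − 0.00605) / (2.13 − 0.14) = 0.5944 m³/s.
= 594.4 L/s.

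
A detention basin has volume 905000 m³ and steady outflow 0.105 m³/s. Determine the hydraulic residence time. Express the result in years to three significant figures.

Q = 0.105 m³/s × 3.156e+07 s/yr = 3.314e+06 m³/yr.
Hydraulic residence time τ = V/Q = 905000/3.314e+06 = 0.2731 yr.

0.273 yr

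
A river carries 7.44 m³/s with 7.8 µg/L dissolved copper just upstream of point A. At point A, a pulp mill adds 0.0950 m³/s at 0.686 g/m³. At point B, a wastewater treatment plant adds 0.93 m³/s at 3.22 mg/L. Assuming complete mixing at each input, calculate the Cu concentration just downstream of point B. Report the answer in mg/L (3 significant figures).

0.368 mg/L

7.8 µg/L = 0.0078 mg/L.
After input A: C = (7.44·0.0078 + 0.095·0.686) / 7.535 = 0.01635 mg/L.
After input B: C = (7.535·0.01635 + 0.93·3.22) / 8.465 = 0.3683 mg/L.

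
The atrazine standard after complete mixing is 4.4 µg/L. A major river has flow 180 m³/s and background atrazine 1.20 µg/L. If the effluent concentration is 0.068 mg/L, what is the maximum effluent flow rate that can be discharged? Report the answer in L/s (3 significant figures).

1.20 µg/L = 0.0012 mg/L.
4.4 µg/L = 0.0044 mg/L.
Mass balance at complete mixing: C_std·(Q_w + Q_r) = Q_w·C_e + Q_r·C_b.
Rearranging, Q_w = Q_r·(C_std − C_b)/(C_e − C_std) = 180·(0.0044 − 0.0012) / (0.068 − 0.0044) = 9.057 m³/s.
= 9057 L/s.

9060 L/s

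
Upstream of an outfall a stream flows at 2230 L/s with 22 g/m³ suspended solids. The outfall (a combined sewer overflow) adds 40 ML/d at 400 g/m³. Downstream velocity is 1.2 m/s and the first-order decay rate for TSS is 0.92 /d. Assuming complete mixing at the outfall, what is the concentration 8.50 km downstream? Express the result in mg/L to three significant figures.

40 ML/d = 0.463 m³/s.
2230 L/s = 2.23 m³/s.
After complete mixing, C₀ = (0.463·400 + 2.23·22) / 2.693 = 86.98 mg/L.
Travel time t = 8500 m / 1.2 m/s = 7083 s = 0.08198 d.
C = 86.98·exp(−0.92·0.08198) = 86.98·0.9273 = 80.66 mg/L.

80.7 mg/L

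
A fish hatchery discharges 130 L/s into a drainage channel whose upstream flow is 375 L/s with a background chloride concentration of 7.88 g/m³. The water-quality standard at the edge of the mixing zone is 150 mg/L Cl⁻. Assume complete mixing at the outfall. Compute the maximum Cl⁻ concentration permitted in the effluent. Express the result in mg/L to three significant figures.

560 mg/L

130 L/s = 0.13 m³/s.
375 L/s = 0.375 m³/s.
Mass balance: 150·0.505 = 0.13·Cₑ + 0.375·7.88.
Cₑ = (75.75 − 2.955) / 0.13 = 560 mg/L.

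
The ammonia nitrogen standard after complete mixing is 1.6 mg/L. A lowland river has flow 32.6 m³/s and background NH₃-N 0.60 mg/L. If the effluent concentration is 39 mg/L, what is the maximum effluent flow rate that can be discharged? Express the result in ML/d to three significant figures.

Mass balance at complete mixing: C_std·(Q_w + Q_r) = Q_w·C_e + Q_r·C_b.
Rearranging, Q_w = Q_r·(C_std − C_b)/(C_e − C_std) = 32.6·(1.6 − 0.6) / (39 − 1.6) = 0.8717 m³/s.
= 75.31 ML/d.

75.3 ML/d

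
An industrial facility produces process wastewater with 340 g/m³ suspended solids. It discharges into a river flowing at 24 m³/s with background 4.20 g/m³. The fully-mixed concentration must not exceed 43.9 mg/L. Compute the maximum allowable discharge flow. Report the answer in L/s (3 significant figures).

3220 L/s

Mass balance at complete mixing: C_std·(Q_w + Q_r) = Q_w·C_e + Q_r·C_b.
Rearranging, Q_w = Q_r·(C_std − C_b)/(C_e − C_std) = 24·(43.9 − 4.2) / (340 − 43.9) = 3.218 m³/s.
= 3218 L/s.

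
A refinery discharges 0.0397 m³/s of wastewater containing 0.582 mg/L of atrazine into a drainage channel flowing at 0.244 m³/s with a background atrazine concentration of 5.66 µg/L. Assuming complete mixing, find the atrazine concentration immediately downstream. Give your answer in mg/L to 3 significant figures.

0.0863 mg/L

5.66 µg/L = 0.00566 mg/L.
By mass balance at complete mixing, C = (0.0397·0.582 + 0.244·0.00566) / (0.0397 + 0.244) = 0.02449/0.2837 = 0.08631 mg/L.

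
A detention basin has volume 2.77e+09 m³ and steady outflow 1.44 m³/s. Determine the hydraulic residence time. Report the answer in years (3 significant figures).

Q = 1.44 m³/s × 3.156e+07 s/yr = 4.544e+07 m³/yr.
Hydraulic residence time τ = V/Q = 2.77e+09/4.544e+07 = 60.96 yr.

61.0 yr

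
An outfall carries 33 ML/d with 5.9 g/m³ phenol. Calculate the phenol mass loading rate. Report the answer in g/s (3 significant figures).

33 ML/d = 0.3819 m³/s.
Mass flux = Q·C = 0.3819 m³/s × 5.9 g/m³ = 2.253 g/s.

2.25 g/s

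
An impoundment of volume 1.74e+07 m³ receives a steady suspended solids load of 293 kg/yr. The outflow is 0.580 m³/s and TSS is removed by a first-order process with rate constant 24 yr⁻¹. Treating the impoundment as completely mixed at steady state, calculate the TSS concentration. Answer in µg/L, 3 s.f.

0.672 µg/L

Outflow Q = 0.580 m³/s × 3.156e+07 s/yr = 1.83e+07 m³/yr.
Steady-state CSTR mass balance: W = Q·C + k·V·C, so C = W/(Q + kV).
Q + kV = 1.83e+07 + 24·1.74e+07 = 4.359e+08 m³/yr.
C = 293/4.359e+08 = 6.722e-07 kg/m³ = 0.0006722 mg/L = 0.6722 µg/L.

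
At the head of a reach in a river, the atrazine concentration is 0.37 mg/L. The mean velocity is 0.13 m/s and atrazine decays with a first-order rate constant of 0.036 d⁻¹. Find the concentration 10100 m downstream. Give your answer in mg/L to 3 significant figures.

Travel time t = 10100 m / 0.13 m/s = 1.01e+04/0.13 = 7.769e+04 s = 0.8992 d.
First-order decay: C = 0.37·exp(−0.036·0.8992) = 0.37·0.9681 = 0.3582 mg/L.

0.358 mg/L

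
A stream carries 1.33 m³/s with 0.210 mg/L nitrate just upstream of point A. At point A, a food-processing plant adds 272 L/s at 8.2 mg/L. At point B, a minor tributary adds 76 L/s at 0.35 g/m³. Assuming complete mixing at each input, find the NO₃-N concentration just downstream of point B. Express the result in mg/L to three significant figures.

272 L/s = 0.272 m³/s.
After input A: C = (1.33·0.21 + 0.272·8.2) / 1.602 = 1.567 mg/L.
76 L/s = 0.076 m³/s.
After input B: C = (1.602·1.567 + 0.076·0.35) / 1.678 = 1.512 mg/L.

1.51 mg/L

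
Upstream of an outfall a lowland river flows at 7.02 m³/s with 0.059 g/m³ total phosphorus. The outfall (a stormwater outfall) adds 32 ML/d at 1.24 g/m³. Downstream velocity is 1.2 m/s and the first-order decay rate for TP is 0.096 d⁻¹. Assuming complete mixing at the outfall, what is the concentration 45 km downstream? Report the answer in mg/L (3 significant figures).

0.113 mg/L

32 ML/d = 0.3704 m³/s.
After complete mixing, C₀ = (0.3704·1.24 + 7.02·0.059) / 7.39 = 0.1182 mg/L.
Travel time t = 4.5e+04 m / 1.2 m/s = 3.75e+04 s = 0.434 d.
C = 0.1182·exp(−0.096·0.434) = 0.1182·0.9592 = 0.1134 mg/L.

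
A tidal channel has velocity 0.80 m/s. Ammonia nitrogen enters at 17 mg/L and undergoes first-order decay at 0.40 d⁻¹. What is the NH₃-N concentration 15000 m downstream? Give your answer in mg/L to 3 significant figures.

15.6 mg/L

Travel time t = 15000 m / 0.80 m/s = 1.5e+04/0.80 = 1.875e+04 s = 0.217 d.
First-order decay: C = 17·exp(−0.40·0.217) = 17·0.9169 = 15.59 mg/L.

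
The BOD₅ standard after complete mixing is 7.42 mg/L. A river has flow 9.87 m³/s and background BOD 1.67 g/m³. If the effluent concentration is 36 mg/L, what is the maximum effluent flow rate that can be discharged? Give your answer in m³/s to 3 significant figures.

1.99 m³/s

Mass balance at complete mixing: C_std·(Q_w + Q_r) = Q_w·C_e + Q_r·C_b.
Rearranging, Q_w = Q_r·(C_std − C_b)/(C_e − C_std) = 9.87·(7.42 − 1.67) / (36 − 7.42) = 1.986 m³/s.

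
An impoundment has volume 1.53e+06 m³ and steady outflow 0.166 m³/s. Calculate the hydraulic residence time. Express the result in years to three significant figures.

Q = 0.166 m³/s × 3.156e+07 s/yr = 5.239e+06 m³/yr.
Hydraulic residence time τ = V/Q = 1.53e+06/5.239e+06 = 0.2921 yr.

0.292 yr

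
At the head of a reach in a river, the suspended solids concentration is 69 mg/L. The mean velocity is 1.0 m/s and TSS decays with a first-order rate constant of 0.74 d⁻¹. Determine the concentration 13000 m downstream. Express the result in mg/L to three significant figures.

Travel time t = 13000 m / 1.0 m/s = 1.3e+04/1.0 = 1.3e+04 s = 0.1505 d.
First-order decay: C = 69·exp(−0.74·0.1505) = 69·0.8946 = 61.73 mg/L.

61.7 mg/L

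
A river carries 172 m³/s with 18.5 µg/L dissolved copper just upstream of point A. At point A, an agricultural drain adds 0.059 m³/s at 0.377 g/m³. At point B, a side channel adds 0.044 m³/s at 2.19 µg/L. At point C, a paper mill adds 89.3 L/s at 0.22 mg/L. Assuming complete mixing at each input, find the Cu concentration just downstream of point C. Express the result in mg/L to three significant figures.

0.0187 mg/L

18.5 µg/L = 0.0185 mg/L.
After input A: C = (172·0.0185 + 0.059·0.377) / 172.1 = 0.01862 mg/L.
2.19 µg/L = 0.00219 mg/L.
After input B: C = (172.1·0.01862 + 0.044·0.00219) / 172.1 = 0.01862 mg/L.
89.3 L/s = 0.0893 m³/s.
After input C: C = (172.1·0.01862 + 0.0893·0.22) / 172.2 = 0.01872 mg/L.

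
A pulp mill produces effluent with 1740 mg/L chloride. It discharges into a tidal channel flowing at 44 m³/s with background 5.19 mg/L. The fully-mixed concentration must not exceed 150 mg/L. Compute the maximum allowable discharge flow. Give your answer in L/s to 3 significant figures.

Mass balance at complete mixing: C_std·(Q_w + Q_r) = Q_w·C_e + Q_r·C_b.
Rearranging, Q_w = Q_r·(C_std − C_b)/(C_e − C_std) = 44·(150 − 5.19) / (1740 − 150) = 4.007 m³/s.
= 4007 L/s.

4010 L/s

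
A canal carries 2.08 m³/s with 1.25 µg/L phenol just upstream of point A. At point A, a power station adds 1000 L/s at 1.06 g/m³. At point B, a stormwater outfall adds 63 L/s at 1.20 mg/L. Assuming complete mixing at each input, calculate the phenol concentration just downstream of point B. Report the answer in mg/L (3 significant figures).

0.362 mg/L

1.25 µg/L = 0.00125 mg/L.
1000 L/s = 1 m³/s.
After input A: C = (2.08·0.00125 + 1·1.06) / 3.08 = 0.345 mg/L.
63 L/s = 0.063 m³/s.
After input B: C = (3.08·0.345 + 0.063·1.2) / 3.143 = 0.3621 mg/L.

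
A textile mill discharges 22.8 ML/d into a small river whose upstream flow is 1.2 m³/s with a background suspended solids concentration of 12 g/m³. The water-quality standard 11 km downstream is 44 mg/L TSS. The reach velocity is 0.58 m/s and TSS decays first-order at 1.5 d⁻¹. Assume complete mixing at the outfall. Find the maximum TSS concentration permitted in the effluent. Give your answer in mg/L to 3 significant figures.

22.8 ML/d = 0.2639 m³/s.
Travel time to the compliance point: t = 1.1e+04/0.58 = 1.897e+04 s = 0.2195 d; decay factor exp(−1.5·0.2195) = 0.7195.
So the concentration just after mixing may be at most 44/0.7195 = 61.16 mg/L.
Mass balance: 61.16·1.464 = 0.2639·Cₑ + 1.2·12.
Cₑ = (89.53 − 14.4) / 0.2639 = 284.7 mg/L.

285 mg/L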